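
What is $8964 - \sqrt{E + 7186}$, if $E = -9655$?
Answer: $8964 - i \sqrt{2469} \approx 8964.0 - 49.689 i$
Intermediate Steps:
$8964 - \sqrt{E + 7186} = 8964 - \sqrt{-9655 + 7186} = 8964 - \sqrt{-2469} = 8964 - i \sqrt{2469}$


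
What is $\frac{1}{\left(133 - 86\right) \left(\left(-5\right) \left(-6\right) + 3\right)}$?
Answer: $\frac{1}{1551} \approx 0.00064475$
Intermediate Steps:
$\frac{1}{\left(133 - 86\right) \left(\left(-5\right) \left(-6\right) + 3\right)} = \frac{1}{47 \left(30 + 3\right)} = \frac{1}{47 \cdot 33} = \frac{1}{1551}$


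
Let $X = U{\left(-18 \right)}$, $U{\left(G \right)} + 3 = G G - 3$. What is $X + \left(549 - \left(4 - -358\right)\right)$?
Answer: $505$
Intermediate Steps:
$U{\left(G \right)} = -6 + G^{2}$ ($U{\left(G \right)} = -3 + \left(G G - 3\right) = -3 + \left(G^{2} - 3\right) = -3 + \left(-3 + G^{2}\right) = -6 + G^{2}$)
$X = 318$ ($X = -6 + \left(-18\right)^{2} = -6 + 324 = 318$)
$X + \left(549 - \left(4 - -358\right)\right) = 318 + \left(549 - \left(4 - -358\right)\right) = 318 + \left(549 - \left(4 + 358\right)\right) = 318 + \left(549 - 362\right) = 318 + 187 = 505$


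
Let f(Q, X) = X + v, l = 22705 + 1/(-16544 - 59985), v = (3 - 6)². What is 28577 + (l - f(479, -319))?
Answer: 3948284167/76529 ≈ 51592.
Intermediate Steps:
v = 9 (v = (-3)² = 9)
l = 1737590944/76529 (l = 22705 + 1/(-76529) = 22705 - 1/76529 = 1737590944/76529 ≈ 22705.)
f(Q, X) = 9 + X (f(Q, X) = X + 9 = 9 + X)
28577 + (l - f(479, -319)) = 28577 + (1737590944/76529 - (9 - 319)) = 28577 + (1737590944/76529 - 1*(-310)) = 28577 + (1737590944/76529 + 310) = 28577 + 1761314934/76529 = 3948284167/76529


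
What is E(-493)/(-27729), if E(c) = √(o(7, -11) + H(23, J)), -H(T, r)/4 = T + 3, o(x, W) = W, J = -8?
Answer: -I*√115/27729 ≈ -0.00038674*I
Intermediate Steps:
H(T, r) = -12 - 4*T (H(T, r) = -4*(T + 3) = -4*(3 + T) = -12 - 4*T)
E(c) = I*√115 (E(c) = √(-11 + (-12 - 4*23)) = √(-11 + (-12 - 92)) = √(-11 - 104) = √(-115) = I*√115)
E(-493)/(-27729) = (I*√115)/(-27729) = (I*√115)*(-1/27729) = -I*√115/27729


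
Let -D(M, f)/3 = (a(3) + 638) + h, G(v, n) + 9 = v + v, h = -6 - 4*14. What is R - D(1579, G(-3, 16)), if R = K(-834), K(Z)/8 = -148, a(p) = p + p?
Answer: 562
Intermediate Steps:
a(p) = 2*p
h = -62 (h = -6 - 56 = -62)
G(v, n) = -9 + 2*v (G(v, n) = -9 + (v + v) = -9 + 2*v)
K(Z) = -1184 (K(Z) = 8*(-148) = -1184)
D(M, f) = -1746 (D(M, f) = -3*((2*3 + 638) - 62) = -3*((6 + 638) - 62) = -3*(644 - 62) = -3*582 = -1746)
R = -1184
R - D(1579, G(-3, 16)) = -1184 - 1*(-1746) = -1184 + 1746 = 562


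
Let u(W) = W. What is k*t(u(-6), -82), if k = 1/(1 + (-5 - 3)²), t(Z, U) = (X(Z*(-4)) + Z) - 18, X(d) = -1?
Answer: -5/13 ≈ -0.38462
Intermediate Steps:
t(Z, U) = -19 + Z (t(Z, U) = (-1 + Z) - 18 = -19 + Z)
k = 1/65 (k = 1/(1 + (-8)²) = 1/(1 + 64) = 1/65 ≈ 0.015385)
k*t(u(-6), -82) = (-19 - 6)/65 = (1/65)*(-25) = -5/13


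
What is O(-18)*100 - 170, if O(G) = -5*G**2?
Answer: -162170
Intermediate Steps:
O(-18)*100 - 170 = -5*(-18)**2*100 - 170 = -5*324*100 - 170 = -1620*100 - 170 = -162000 - 170 = -162170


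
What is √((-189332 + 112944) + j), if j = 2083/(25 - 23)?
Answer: I*√301386/2 ≈ 274.49*I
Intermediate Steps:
j = 2083/2 ≈ 1041.5
√((-189332 + 112944) + j) = √((-189332 + 112944) + 2083/2) = √(-76388 + 2083/2) = √(-150693/2) = I*√301386/2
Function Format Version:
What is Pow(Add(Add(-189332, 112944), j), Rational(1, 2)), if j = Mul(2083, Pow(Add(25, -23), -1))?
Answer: Mul(Rational(1, 2), I, Pow(301386, Rational(1, 2))) ≈ Mul(274.49, I)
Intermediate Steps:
j = Rational(2083, 2) (j = Mul(2083, Pow(2, -1)) = Mul(2083, Rational(1, 2)) = Rational(2083, 2) ≈ 1041.5)
Pow(Add(Add(-189332, 112944), j), Rational(1, 2)) = Pow(Add(Add(-189332, 112944), Rational(2083, 2)), Rational(1, 2)) = Pow(Add(-76388, Rational(2083, 2)), Rational(1, 2)) = Pow(Rational(-150693, 2), Rational(1, 2)) = Mul(Rational(1, 2), I, Pow(301386, Rational(1, 2)))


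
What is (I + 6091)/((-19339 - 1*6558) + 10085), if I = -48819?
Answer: 10682/3953 ≈ 2.7023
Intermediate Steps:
(I + 6091)/((-19339 - 1*6558) + 10085) = (-48819 + 6091)/((-19339 - 1*6558) + 10085) = -42728/((-19339 - 6558) + 10085) = -42728/(-25897 + 10085) = -42728/(-15812) = -42728*(-1/15812) = 10682/3953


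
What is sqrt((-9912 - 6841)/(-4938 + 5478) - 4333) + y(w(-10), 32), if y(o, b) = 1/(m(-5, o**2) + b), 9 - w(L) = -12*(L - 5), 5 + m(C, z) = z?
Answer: 1/29268 + I*sqrt(35348595)/90 ≈ 3.4167e-5 + 66.061*I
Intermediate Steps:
m(C, z) = -5 + z
w(L) = -51 + 12*L (w(L) = 9 - (-12)*(L - 5) = 9 - (-12)*(-5 + L) = 9 - (60 - 12*L) = 9 + (-60 + 12*L) = -51 + 12*L)
y(o, b) = 1/(-5 + b + o**2) (y(o, b) = 1/((-5 + o**2) + b) = 1/(-5 + b + o**2))
sqrt((-9912 - 6841)/(-4938 + 5478) - 4333) + y(w(-10), 32) = sqrt((-9912 - 6841)/(-4938 + 5478) - 4333) + 1/(-5 + 32 + (-51 + 12*(-10))**2) = sqrt(-16753/540 - 4333) + 1/(-5 + 32 + (-51 - 120)**2) = sqrt(-16753*1/540 - 4333) + 1/(-5 + 32 + (-171)**2) = sqrt(-16753/540 - 4333) + 1/(-5 + 32 + 29241) = sqrt(-2356573/540) + 1/29268 = I*sqrt(35348595)/90 + 1/29268 = 1/29268 + I*sqrt(35348595)/90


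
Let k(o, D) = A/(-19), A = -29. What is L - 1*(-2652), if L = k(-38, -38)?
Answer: 50417/19 ≈ 2653.5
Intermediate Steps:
k(o, D) = 29/19 (k(o, D) = -29/(-19) = -29*(-1/19) = 29/19)
L = 29/19 ≈ 1.5263
L - 1*(-2652) = 29/19 - 1*(-2652) = 29/19 + 2652 = 50417/19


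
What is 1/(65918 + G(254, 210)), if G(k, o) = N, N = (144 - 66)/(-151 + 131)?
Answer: 10/659141 ≈ 1.5171e-5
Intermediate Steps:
N = -39/10 (N = 78/(-20) = 78*(-1/20) = -39/10 ≈ -3.9000)
G(k, o) = -39/10
1/(65918 + G(254, 210)) = 1/(65918 - 39/10) = 1/(659141/10) = 10/659141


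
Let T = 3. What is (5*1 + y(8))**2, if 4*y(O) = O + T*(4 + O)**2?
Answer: 13225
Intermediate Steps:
y(O) = O/4 + 3*(4 + O)**2/4 (y(O) = (O + 3*(4 + O)**2)/4 = O/4 + 3*(4 + O)**2/4)
(5*1 + y(8))**2 = (5*1 + ((1/4)*8 + 3*(4 + 8)**2/4))**2 = (5 + (2 + (3/4)*12**2))**2 = (5 + (2 + (3/4)*144))**2 = (5 + (2 + 108))**2 = (5 + 110)**2 = 115**2 = 13225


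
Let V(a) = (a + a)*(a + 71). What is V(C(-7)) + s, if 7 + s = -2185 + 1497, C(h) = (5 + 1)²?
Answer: 7009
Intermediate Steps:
C(h) = 36 (C(h) = 6² = 36)
V(a) = 2*a*(71 + a) (V(a) = (2*a)*(71 + a) = 2*a*(71 + a))
s = -695 (s = -7 + (-2185 + 1497) = -7 - 688 = -695)
V(C(-7)) + s = 2*36*(71 + 36) - 695 = 2*36*107 - 695 = 7704 - 695 = 7009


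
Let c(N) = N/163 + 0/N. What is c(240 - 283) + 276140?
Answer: 45010777/163 ≈ 2.7614e+5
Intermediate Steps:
c(N) = N/163 (c(N) = N*(1/163) + 0 = N/163 + 0 = N/163)
c(240 - 283) + 276140 = (240 - 283)/163 + 276140 = (1/163)*(-43) + 276140 = -43/163 + 276140 = 45010777/163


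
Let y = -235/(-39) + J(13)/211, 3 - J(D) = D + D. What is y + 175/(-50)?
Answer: 39773/16458 ≈ 2.4166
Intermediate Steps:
J(D) = 3 - 2*D (J(D) = 3 - (D + D) = 3 - 2*D)
y = 48688/8229 (y = -235/(-39) + (3 - 2*13)/211 = -235*(-1/39) + (3 - 26)*(1/211) = 235/39 - 23*1/211 = 235/39 - 23/211 = 48688/8229 ≈ 5.9166)
y + 175/(-50) = 48688/8229 + 175/(-50) = 48688/8229 + 175*(-1/50) = 48688/8229 - 7/2 = 39773/16458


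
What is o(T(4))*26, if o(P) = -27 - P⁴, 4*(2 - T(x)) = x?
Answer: -728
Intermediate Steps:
T(x) = 2 - x/4
o(T(4))*26 = (-27 - (2 - ¼*4)⁴)*26 = (-27 - (2 - 1)⁴)*26 = (-27 - 1*1⁴)*26 = (-27 - 1*1)*26 = (-27 - 1)*26 = -28*26 = -728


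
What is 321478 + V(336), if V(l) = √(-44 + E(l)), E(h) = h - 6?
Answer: 321478 + √286 ≈ 3.2150e+5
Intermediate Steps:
E(h) = -6 + h
V(l) = √(-50 + l) (V(l) = √(-44 + (-6 + l)) = √(-50 + l))
321478 + V(336) = 321478 + √(-50 + 336) = 321478 + √286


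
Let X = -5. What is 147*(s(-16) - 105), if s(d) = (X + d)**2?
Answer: 49392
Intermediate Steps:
s(d) = (-5 + d)**2
147*(s(-16) - 105) = 147*((-5 - 16)**2 - 105) = 147*((-21)**2 - 105) = 147*(441 - 105) = 147*336 = 49392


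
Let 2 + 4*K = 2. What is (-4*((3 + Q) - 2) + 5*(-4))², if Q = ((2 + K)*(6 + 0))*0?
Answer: 576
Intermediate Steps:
K = 0 (K = -½ + (¼)*2 = -½ + ½ = 0)
Q = 0 (Q = ((2 + 0)*(6 + 0))*0 = (2*6)*0 = 12*0 = 0)
(-4*((3 + Q) - 2) + 5*(-4))² = (-4*((3 + 0) - 2) + 5*(-4))² = (-4*(3 - 2) - 20)² = (-4*1 - 20)² = (-4 - 20)² = (-24)² = 576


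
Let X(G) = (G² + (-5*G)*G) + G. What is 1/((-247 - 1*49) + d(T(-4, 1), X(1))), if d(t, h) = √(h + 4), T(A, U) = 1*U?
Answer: -1/295 ≈ -0.0033898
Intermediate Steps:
X(G) = G - 4*G² (X(G) = (G² - 5*G²) + G = -4*G² + G = G - 4*G²)
T(A, U) = U
d(t, h) = √(4 + h)
1/((-247 - 1*49) + d(T(-4, 1), X(1))) = 1/((-247 - 1*49) + √(4 + 1*(1 - 4*1))) = 1/((-247 - 49) + √(4 + 1*(1 - 4))) = 1/(-296 + √(4 + 1*(-3))) = 1/(-296 + √(4 - 3)) = 1/(-296 + √1) = 1/(-296 + 1) = 1/(-295) = -1/295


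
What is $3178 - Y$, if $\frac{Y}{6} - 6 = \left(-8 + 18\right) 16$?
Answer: $2182$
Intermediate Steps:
$Y = 996$ ($Y = 36 + 6 \left(-8 + 18\right) 16 = 36 + 6 \cdot 10 \cdot 16 = 36 + 6 \cdot 160 = 36 + 960 = 996$)
$3178 - Y = 3178 - 996 = 2182$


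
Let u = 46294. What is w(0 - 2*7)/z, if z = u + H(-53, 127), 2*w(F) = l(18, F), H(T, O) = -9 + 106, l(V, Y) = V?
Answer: 9/46391 ≈ 0.00019400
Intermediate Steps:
H(T, O) = 97
w(F) = 9 (w(F) = (½)*18 = 9)
z = 46391 (z = 46294 + 97 = 46391)
w(0 - 2*7)/z = 9/46391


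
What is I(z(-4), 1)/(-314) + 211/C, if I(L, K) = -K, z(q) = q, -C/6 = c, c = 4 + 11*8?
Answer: -32851/86664 ≈ -0.37906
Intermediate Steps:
c = 92 (c = 4 + 88 = 92)
C = -552 (C = -6*92 = -552)
I(z(-4), 1)/(-314) + 211/C = -1*1/(-314) + 211/(-552) = -1*(-1/314) + 211*(-1/552) = 1/314 - 211/552 = -32851/86664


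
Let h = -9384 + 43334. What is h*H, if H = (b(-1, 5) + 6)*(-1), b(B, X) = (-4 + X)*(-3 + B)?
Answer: -67900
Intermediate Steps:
h = 33950
H = -2 (H = ((12 - 4*(-1) - 3*5 - 1*5) + 6)*(-1) = ((12 + 4 - 15 - 5) + 6)*(-1) = (-4 + 6)*(-1) = 2*(-1) = -2)
h*H = 33950*(-2) = -67900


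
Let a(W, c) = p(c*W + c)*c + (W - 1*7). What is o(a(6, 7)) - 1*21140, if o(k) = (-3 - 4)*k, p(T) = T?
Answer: -23534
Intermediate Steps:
a(W, c) = -7 + W + c*(c + W*c) (a(W, c) = (c*W + c)*c + (W - 1*7) = (W*c + c)*c + (W - 7) = (c + W*c)*c + (-7 + W) = c*(c + W*c) + (-7 + W) = -7 + W + c*(c + W*c))
o(k) = -7*k
o(a(6, 7)) - 1*21140 = -7*(-7 + 6 + 7²*(1 + 6)) - 1*21140 = -7*(-7 + 6 + 49*7) - 21140 = -7*(-7 + 6 + 343) - 21140 = -7*342 - 21140 = -2394 - 21140 = -23534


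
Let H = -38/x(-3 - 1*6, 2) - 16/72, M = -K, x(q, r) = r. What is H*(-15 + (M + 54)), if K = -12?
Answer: -2941/3 ≈ -980.33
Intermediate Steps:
M = 12 (M = -1*(-12) = 12)
H = -173/9 (H = -38/2 - 16/72 = -38*½ - 16*1/72 = -19 - 2/9 = -173/9 ≈ -19.222)
H*(-15 + (M + 54)) = -173*(-15 + (12 + 54))/9 = -173*(-15 + 66)/9 = -173/9*51 = -2941/3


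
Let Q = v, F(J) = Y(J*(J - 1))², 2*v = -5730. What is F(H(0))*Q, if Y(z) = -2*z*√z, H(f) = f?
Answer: 0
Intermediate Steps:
Y(z) = -2*z^(3/2)
v = -2865 (v = (½)*(-5730) = -2865)
F(J) = 4*J³*(-1 + J)³ (F(J) = (-2*(J*(J - 1))^(3/2))² = (-2*(J*(-1 + J))^(3/2))² = 4*J³*(-1 + J)³)
Q = -2865
F(H(0))*Q = (4*0³*(-1 + 0)³)*(-2865) = (4*0*(-1)³)*(-2865) = (4*0*(-1))*(-2865) = 0*(-2865) = 0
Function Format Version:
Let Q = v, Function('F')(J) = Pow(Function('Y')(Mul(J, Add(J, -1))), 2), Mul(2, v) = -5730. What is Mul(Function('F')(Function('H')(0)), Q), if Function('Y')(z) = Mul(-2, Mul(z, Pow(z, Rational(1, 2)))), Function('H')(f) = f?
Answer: 0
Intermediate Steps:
Function('Y')(z) = Mul(-2, Pow(z, Rational(3, 2)))
v = -2865 (v = Mul(Rational(1, 2), -5730) = -2865)
Function('F')(J) = Mul(4, Pow(J, 3), Pow(Add(-1, J), 3)) (Function('F')(J) = Pow(Mul(-2, Pow(Mul(J, Add(J, -1)), Rational(3, 2))), 2) = Pow(Mul(-2, Pow(Mul(J, Add(-1, J)), Rational(3, 2))), 2) = Mul(4, Pow(J, 3), Pow(Add(-1, J), 3)))
Q = -2865
Mul(Function('F')(Function('H')(0)), Q) = Mul(Mul(4, Pow(0, 3), Pow(Add(-1, 0), 3)), -2865) = Mul(Mul(4, 0, Pow(-1, 3)), -2865) = Mul(Mul(4, 0, -1), -2865) = Mul(0, -2865) = 0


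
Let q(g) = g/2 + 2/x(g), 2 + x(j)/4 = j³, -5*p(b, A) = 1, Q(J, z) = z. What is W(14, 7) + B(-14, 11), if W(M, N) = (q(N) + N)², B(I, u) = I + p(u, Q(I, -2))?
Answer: 55861854/581405 ≈ 96.081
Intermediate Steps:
p(b, A) = -⅕ (p(b, A) = -⅕*1 = -⅕)
x(j) = -8 + 4*j³
B(I, u) = -⅕ + I (B(I, u) = I - ⅕ = -⅕ + I)
q(g) = g/2 + 2/(-8 + 4*g³)
W(M, N) = (N + (1 + N*(-2 + N³))/(2*(-2 + N³)))² (W(M, N) = ((1 + N*(-2 + N³))/(2*(-2 + N³)) + N)² = (N + (1 + N*(-2 + N³))/(2*(-2 + N³)))²)
W(14, 7) + B(-14, 11) = (1 + 3*7*(-2 + 7³))²/(4*(-2 + 7³)²) + (-⅕ - 14) = (1 + 3*7*(-2 + 343))²/(4*(-2 + 343)²) - 71/5 = (¼)*(1 + 3*7*341)²/341² - 71/5 = (¼)*(1 + 7161)²*(1/116281) - 71/5 = (¼)*7162²*(1/116281) - 71/5 = (¼)*51294244*(1/116281) - 71/5 = 12823561/116281 - 71/5 = 55861854/581405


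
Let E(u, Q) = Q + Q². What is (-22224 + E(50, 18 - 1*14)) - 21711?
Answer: -43915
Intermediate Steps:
(-22224 + E(50, 18 - 1*14)) - 21711 = (-22224 + (18 - 1*14)*(1 + (18 - 1*14))) - 21711 = (-22224 + (18 - 14)*(1 + (18 - 14))) - 21711 = (-22224 + 4*(1 + 4)) - 21711 = (-22224 + 4*5) - 21711 = (-22224 + 20) - 21711 = -22204 - 21711 = -43915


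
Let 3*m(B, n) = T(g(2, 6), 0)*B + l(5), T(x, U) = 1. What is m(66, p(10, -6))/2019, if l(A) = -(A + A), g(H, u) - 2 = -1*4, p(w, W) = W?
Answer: 56/6057 ≈ 0.0092455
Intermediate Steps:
g(H, u) = -2 (g(H, u) = 2 - 1*4 = 2 - 4 = -2)
l(A) = -2*A
m(B, n) = -10/3 + B/3 (m(B, n) = (1*B - 2*5)/3 = (B - 10)/3 = (-10 + B)/3 = -10/3 + B/3)
m(66, p(10, -6))/2019 = (-10/3 + (⅓)*66)/2019 = (-10/3 + 22)*(1/2019) = (56/3)*(1/2019) = 56/6057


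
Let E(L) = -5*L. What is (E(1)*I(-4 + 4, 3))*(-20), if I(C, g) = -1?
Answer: -100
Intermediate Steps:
(E(1)*I(-4 + 4, 3))*(-20) = (-5*1*(-1))*(-20) = -5*(-1)*(-20) = 5*(-20) = -100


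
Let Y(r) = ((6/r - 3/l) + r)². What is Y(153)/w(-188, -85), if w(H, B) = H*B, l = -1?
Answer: 15832441/10390995 ≈ 1.5237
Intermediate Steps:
w(H, B) = B*H
Y(r) = (3 + r + 6/r)² (Y(r) = ((6/r - 3/(-1)) + r)² = ((6/r - 3*(-1)) + r)² = ((6/r + 3) + r)² = ((3 + 6/r) + r)² = (3 + r + 6/r)²)
Y(153)/w(-188, -85) = ((6 + 153² + 3*153)²/153²)/((-85*(-188))) = ((6 + 23409 + 459)²/23409)/15980 = ((1/23409)*23874²)*(1/15980) = ((1/23409)*569967876)*(1/15980) = (63329764/2601)*(1/15980) = 15832441/10390995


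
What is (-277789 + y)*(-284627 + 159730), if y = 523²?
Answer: 532061220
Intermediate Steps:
y = 273529
(-277789 + y)*(-284627 + 159730) = (-277789 + 273529)*(-284627 + 159730) = -4260*(-124897) = 532061220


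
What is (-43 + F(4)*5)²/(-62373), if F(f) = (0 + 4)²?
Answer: -1369/62373 ≈ -0.021949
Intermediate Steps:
F(f) = 16 (F(f) = 4² = 16)
(-43 + F(4)*5)²/(-62373) = (-43 + 16*5)²/(-62373) = (-43 + 80)²*(-1/62373) = 37²*(-1/62373) = 1369*(-1/62373) = -1369/62373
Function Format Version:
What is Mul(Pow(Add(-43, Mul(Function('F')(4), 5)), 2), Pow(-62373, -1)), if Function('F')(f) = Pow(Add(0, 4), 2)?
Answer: Rational(-1369, 62373) ≈ -0.021949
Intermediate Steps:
Function('F')(f) = 16 (Function('F')(f) = Pow(4, 2) = 16)
Mul(Pow(Add(-43, Mul(Function('F')(4), 5)), 2), Pow(-62373, -1)) = Mul(Pow(Add(-43, Mul(16, 5)), 2), Pow(-62373, -1)) = Mul(Pow(Add(-43, 80), 2), Rational(-1, 62373)) = Mul(Pow(37, 2), Rational(-1, 62373)) = Mul(1369, Rational(-1, 62373)) = Rational(-1369, 62373)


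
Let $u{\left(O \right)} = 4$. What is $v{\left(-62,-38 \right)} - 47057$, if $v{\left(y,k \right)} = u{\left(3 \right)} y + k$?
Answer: $-47343$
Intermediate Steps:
$v{\left(y,k \right)} = k + 4 y$ ($v{\left(y,k \right)} = 4 y + k = k + 4 y$)
$v{\left(-62,-38 \right)} - 47057 = \left(-38 + 4 \left(-62\right)\right) - 47057 = \left(-38 - 248\right) - 47057 = -286 - 47057 = -47343$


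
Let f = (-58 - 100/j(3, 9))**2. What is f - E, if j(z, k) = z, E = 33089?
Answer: -222725/9 ≈ -24747.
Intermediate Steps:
f = 75076/9 (f = (-58 - 100/3)**2 = (-274/3)**2 = 75076/9 ≈ 8341.8)
f - E = 75076/9 - 1*33089 = 75076/9 - 33089 = -222725/9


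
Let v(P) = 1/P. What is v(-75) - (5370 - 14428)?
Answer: 679349/75 ≈ 9058.0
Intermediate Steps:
v(-75) - (5370 - 14428) = 1/(-75) - (5370 - 14428) = -1/75 - 1*(-9058) = -1/75 + 9058 = 679349/75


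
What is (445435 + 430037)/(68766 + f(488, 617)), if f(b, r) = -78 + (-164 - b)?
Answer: 218868/17009 ≈ 12.868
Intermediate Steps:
f(b, r) = -242 - b
(445435 + 430037)/(68766 + f(488, 617)) = (445435 + 430037)/(68766 + (-242 - 1*488)) = 875472/(68766 + (-242 - 488)) = 875472/(68766 - 730) = 875472/68036 = 875472*(1/68036) = 218868/17009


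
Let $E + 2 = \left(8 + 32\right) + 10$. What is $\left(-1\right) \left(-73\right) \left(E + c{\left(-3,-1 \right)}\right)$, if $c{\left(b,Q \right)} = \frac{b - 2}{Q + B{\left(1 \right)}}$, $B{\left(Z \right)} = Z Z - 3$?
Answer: $\frac{10877}{3} \approx 3625.7$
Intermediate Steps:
$B{\left(Z \right)} = -3 + Z^{2}$ ($B{\left(Z \right)} = Z^{2} - 3 = -3 + Z^{2}$)
$c{\left(b,Q \right)} = \frac{-2 + b}{-2 + Q}$ ($c{\left(b,Q \right)} = \frac{b - 2}{Q - \left(3 - 1^{2}\right)} = \frac{-2 + b}{Q + \left(-3 + 1\right)} = \frac{-2 + b}{Q - 2} = \frac{-2 + b}{-2 + Q}$)
$E = 48$ ($E = -2 + \left(\left(8 + 32\right) + 10\right) = -2 + \left(40 + 10\right) = -2 + 50 = 48$)
$\left(-1\right) \left(-73\right) \left(E + c{\left(-3,-1 \right)}\right) = \left(-1\right) \left(-73\right) \left(48 + \frac{-2 - 3}{-2 - 1}\right) = 73 \left(48 + \frac{1}{-3} \left(-5\right)\right) = 73 \left(48 - - \frac{5}{3}\right) = 73 \left(48 + \frac{5}{3}\right) = 73 \cdot \frac{149}{3} = \frac{10877}{3}$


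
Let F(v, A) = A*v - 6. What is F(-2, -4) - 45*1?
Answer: -43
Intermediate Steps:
F(v, A) = -6 + A*v
F(-2, -4) - 45*1 = (-6 - 4*(-2)) - 45*1 = (-6 + 8) - 45 = 2 - 45 = -43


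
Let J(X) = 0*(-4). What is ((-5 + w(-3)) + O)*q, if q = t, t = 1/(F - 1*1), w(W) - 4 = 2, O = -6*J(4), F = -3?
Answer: -¼ ≈ -0.25000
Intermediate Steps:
J(X) = 0
O = 0 (O = -6*0 = 0)
w(W) = 6 (w(W) = 4 + 2 = 6)
t = -¼ (t = 1/(-3 - 1*1) = 1/(-3 - 1) = 1/(-4) = -¼ ≈ -0.25000)
q = -¼ ≈ -0.25000
((-5 + w(-3)) + O)*q = ((-5 + 6) + 0)*(-¼) = (1 + 0)*(-¼) = 1*(-¼) = -¼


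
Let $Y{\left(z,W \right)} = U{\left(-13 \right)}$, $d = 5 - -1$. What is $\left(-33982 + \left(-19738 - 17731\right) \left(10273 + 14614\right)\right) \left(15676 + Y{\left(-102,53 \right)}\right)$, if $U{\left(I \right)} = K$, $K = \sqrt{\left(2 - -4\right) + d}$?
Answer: $-14618261664860 - 1865049970 \sqrt{3} \approx -1.4621 \cdot 10^{13}$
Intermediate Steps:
$d = 6$ ($d = 5 + 1 = 6$)
$K = 2 \sqrt{3}$ ($K = \sqrt{\left(2 - -4\right) + 6} = \sqrt{\left(2 + 4\right) + 6} = \sqrt{6 + 6} = \sqrt{12} = 2 \sqrt{3} \approx 3.4641$)
$U{\left(I \right)} = 2 \sqrt{3}$
$Y{\left(z,W \right)} = 2 \sqrt{3}$
$\left(-33982 + \left(-19738 - 17731\right) \left(10273 + 14614\right)\right) \left(15676 + Y{\left(-102,53 \right)}\right) = \left(-33982 + \left(-19738 - 17731\right) \left(10273 + 14614\right)\right) \left(15676 + 2 \sqrt{3}\right) = \left(-33982 - 932491003\right) \left(15676 + 2 \sqrt{3}\right) = - 932524985 \left(15676 + 2 \sqrt{3}\right) = -14618261664860 - 1865049970 \sqrt{3}$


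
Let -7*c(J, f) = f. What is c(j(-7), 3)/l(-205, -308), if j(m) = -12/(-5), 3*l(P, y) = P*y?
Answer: -9/441980 ≈ -2.0363e-5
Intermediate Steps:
l(P, y) = P*y/3 (l(P, y) = (P*y)/3 = P*y/3)
j(m) = 12/5 (j(m) = -12*(-⅕) = 12/5)
c(J, f) = -f/7
c(j(-7), 3)/l(-205, -308) = (-⅐*3)/(((⅓)*(-205)*(-308))) = -3/(7*63140/3) = -3/7*3/63140 = -9/441980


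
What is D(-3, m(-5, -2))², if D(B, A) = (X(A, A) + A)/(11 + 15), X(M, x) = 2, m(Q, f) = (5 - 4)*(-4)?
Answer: 1/169 ≈ 0.0059172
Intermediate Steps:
m(Q, f) = -4 (m(Q, f) = 1*(-4) = -4)
D(B, A) = 1/13 + A/26 (D(B, A) = (2 + A)/(11 + 15) = (2 + A)/26 = (2 + A)*(1/26) = 1/13 + A/26)
D(-3, m(-5, -2))² = (1/13 + (1/26)*(-4))² = (1/13 - 2/13)² = (-1/13)² = 1/169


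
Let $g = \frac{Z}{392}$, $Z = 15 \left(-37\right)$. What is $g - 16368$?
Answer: $- \frac{6416811}{392} \approx -16369.0$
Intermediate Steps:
$Z = -555$
$g = - \frac{555}{392} \approx -1.4158$
$g - 16368 = - \frac{555}{392} - 16368 = - \frac{6416811}{392}$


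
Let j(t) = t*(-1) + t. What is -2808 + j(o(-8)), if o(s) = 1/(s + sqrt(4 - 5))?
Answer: -2808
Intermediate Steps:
o(s) = 1/(I + s) (o(s) = 1/(s + sqrt(-1)) = 1/(s + I) = 1/(I + s))
j(t) = 0 (j(t) = -t + t = 0)
-2808 + j(o(-8)) = -2808 + 0 = -2808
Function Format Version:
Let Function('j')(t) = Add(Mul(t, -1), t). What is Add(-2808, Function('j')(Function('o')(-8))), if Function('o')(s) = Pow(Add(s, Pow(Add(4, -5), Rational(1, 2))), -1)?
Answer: -2808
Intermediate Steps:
Function('o')(s) = Pow(Add(I, s), -1) (Function('o')(s) = Pow(Add(s, Pow(-1, Rational(1, 2))), -1) = Pow(Add(s, I), -1) = Pow(Add(I, s), -1))
Function('j')(t) = 0 (Function('j')(t) = Add(Mul(-1, t), t) = 0)
Add(-2808, Function('j')(Function('o')(-8))) = Add(-2808, 0) = -2808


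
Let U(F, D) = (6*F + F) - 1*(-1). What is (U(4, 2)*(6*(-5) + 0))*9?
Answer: -7830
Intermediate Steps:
U(F, D) = 1 + 7*F (U(F, D) = 7*F + 1 = 1 + 7*F)
(U(4, 2)*(6*(-5) + 0))*9 = ((1 + 7*4)*(6*(-5) + 0))*9 = ((1 + 28)*(-30 + 0))*9 = (29*(-30))*9 = -870*9 = -7830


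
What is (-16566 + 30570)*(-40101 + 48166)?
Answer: 112942260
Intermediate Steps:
(-16566 + 30570)*(-40101 + 48166) = 14004*8065 = 112942260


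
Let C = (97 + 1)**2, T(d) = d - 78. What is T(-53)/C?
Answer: -131/9604 ≈ -0.013640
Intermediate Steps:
T(d) = -78 + d
C = 9604 (C = 98**2 = 9604)
T(-53)/C = (-78 - 53)/9604 = -131*1/9604 = -131/9604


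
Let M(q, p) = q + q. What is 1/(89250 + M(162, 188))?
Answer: 1/89574 ≈ 1.1164e-5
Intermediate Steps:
M(q, p) = 2*q
1/(89250 + M(162, 188)) = 1/(89250 + 2*162) = 1/(89250 + 324) = 1/89574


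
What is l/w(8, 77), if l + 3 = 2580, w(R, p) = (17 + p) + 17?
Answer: 859/37 ≈ 23.216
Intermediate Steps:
w(R, p) = 34 + p
l = 2577 (l = -3 + 2580 = 2577)
l/w(8, 77) = 2577/(34 + 77) = 2577/111 = 2577*(1/111) = 859/37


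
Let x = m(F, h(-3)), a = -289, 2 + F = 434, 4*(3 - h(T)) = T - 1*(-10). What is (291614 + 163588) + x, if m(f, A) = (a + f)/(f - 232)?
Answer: 91040543/200 ≈ 4.5520e+5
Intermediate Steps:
h(T) = ½ - T/4 (h(T) = 3 - (T - 1*(-10))/4 = 3 - (T + 10)/4 = 3 - (10 + T)/4 = 3 + (-5/2 - T/4) = ½ - T/4)
F = 432 (F = -2 + 434 = 432)
m(f, A) = (-289 + f)/(-232 + f) (m(f, A) = (-289 + f)/(f - 232) = (-289 + f)/(-232 + f))
x = 143/200 (x = (-289 + 432)/(-232 + 432) = 143/200 ≈ 0.71500)
(291614 + 163588) + x = (291614 + 163588) + 143/200 = 455202 + 143/200 = 91040543/200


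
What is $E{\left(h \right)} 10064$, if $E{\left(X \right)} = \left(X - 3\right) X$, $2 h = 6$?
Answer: $0$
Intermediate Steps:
$h = 3$ ($h = \frac{1}{2} \cdot 6 = 3$)
$E{\left(X \right)} = X \left(-3 + X\right)$ ($E{\left(X \right)} = \left(-3 + X\right) X = X \left(-3 + X\right)$)
$E{\left(h \right)} 10064 = 3 \left(-3 + 3\right) 10064 = 3 \cdot 0 \cdot 10064 = 0 \cdot 10064 = 0$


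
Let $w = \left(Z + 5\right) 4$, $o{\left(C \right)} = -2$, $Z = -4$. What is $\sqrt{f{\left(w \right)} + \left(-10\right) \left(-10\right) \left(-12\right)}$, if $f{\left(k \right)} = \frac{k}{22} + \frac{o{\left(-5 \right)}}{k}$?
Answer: $\frac{i \sqrt{580954}}{22} \approx 34.646 i$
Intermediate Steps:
$w = 4$ ($w = \left(-4 + 5\right) 4 = 1 \cdot 4 = 4$)
$f{\left(k \right)} = - \frac{2}{k} + \frac{k}{22}$ ($f{\left(k \right)} = \frac{k}{22} - \frac{2}{k} = - \frac{2}{k} + \frac{k}{22}$)
$\sqrt{f{\left(w \right)} + \left(-10\right) \left(-10\right) \left(-12\right)} = \sqrt{\left(- \frac{2}{4} + \frac{1}{22} \cdot 4\right) + \left(-10\right) \left(-10\right) \left(-12\right)} = \sqrt{\left(\left(-2\right) \frac{1}{4} + \frac{2}{11}\right) + 100 \left(-12\right)} = \sqrt{\left(- \frac{1}{2} + \frac{2}{11}\right) - 1200} = \sqrt{- \frac{7}{22} - 1200} = \sqrt{- \frac{26407}{22}} = \frac{i \sqrt{580954}}{22}$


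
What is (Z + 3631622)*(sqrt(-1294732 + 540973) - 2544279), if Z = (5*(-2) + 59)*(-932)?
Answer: -9123667457166 + 10757862*I*sqrt(83751) ≈ -9.1237e+12 + 3.1133e+9*I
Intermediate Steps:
Z = -45668 (Z = (-10 + 59)*(-932) = 49*(-932) = -45668)
(Z + 3631622)*(sqrt(-1294732 + 540973) - 2544279) = (-45668 + 3631622)*(sqrt(-1294732 + 540973) - 2544279) = 3585954*(sqrt(-753759) - 2544279) = 3585954*(3*I*sqrt(83751) - 2544279) = 3585954*(-2544279 + 3*I*sqrt(83751)) = -9123667457166 + 10757862*I*sqrt(83751)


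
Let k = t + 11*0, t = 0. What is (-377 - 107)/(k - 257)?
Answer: 484/257 ≈ 1.8833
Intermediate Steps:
k = 0 (k = 0 + 11*0 = 0 + 0 = 0)
(-377 - 107)/(k - 257) = (-377 - 107)/(0 - 257) = -484/(-257) = -484*(-1/257) = 484/257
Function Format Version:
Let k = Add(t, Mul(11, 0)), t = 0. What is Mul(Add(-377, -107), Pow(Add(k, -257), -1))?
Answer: Rational(484, 257) ≈ 1.8833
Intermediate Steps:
k = 0 (k = Add(0, Mul(11, 0)) = Add(0, 0) = 0)
Mul(Add(-377, -107), Pow(Add(k, -257), -1)) = Mul(Add(-377, -107), Pow(Add(0, -257), -1)) = Mul(-484, Pow(-257, -1)) = Mul(-484, Rational(-1, 257)) = Rational(484, 257)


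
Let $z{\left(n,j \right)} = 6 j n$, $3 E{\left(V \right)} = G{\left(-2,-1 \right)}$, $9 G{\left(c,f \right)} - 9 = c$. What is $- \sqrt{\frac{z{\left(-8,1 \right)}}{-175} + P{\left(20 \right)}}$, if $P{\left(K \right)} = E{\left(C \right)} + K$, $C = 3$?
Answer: $- \frac{\sqrt{2037441}}{315} \approx -4.5314$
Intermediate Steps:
$G{\left(c,f \right)} = 1 + \frac{c}{9}$
$E{\left(V \right)} = \frac{7}{27}$ ($E{\left(V \right)} = \frac{1 + \frac{1}{9} \left(-2\right)}{3} = \frac{1 - \frac{2}{9}}{3} = \frac{1}{3} \cdot \frac{7}{9} = \frac{7}{27}$)
$P{\left(K \right)} = \frac{7}{27} + K$
$z{\left(n,j \right)} = 6 j n$
$- \sqrt{\frac{z{\left(-8,1 \right)}}{-175} + P{\left(20 \right)}} = - \sqrt{\frac{6 \cdot 1 \left(-8\right)}{-175} + \left(\frac{7}{27} + 20\right)} = - \sqrt{\left(-48\right) \left(- \frac{1}{175}\right) + \frac{547}{27}} = - \sqrt{\frac{48}{175} + \frac{547}{27}} = - \sqrt{\frac{97021}{4725}} = - \frac{\sqrt{2037441}}{315}$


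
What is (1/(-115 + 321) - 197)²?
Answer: 1646817561/42436 ≈ 38807.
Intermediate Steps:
(1/(-115 + 321) - 197)² = (1/206 - 197)² = (-40581/206)² = 1646817561/42436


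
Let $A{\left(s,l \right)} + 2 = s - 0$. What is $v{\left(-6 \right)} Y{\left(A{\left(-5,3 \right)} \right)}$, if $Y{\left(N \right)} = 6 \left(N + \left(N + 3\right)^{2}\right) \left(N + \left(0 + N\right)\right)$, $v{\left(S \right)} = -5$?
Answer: $3780$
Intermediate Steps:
$A{\left(s,l \right)} = -2 + s$ ($A{\left(s,l \right)} = -2 + \left(s - 0\right) = -2 + \left(s + 0\right) = -2 + s$)
$Y{\left(N \right)} = 12 N \left(N + \left(3 + N\right)^{2}\right)$ ($Y{\left(N \right)} = 6 \left(N + \left(3 + N\right)^{2}\right) \left(N + N\right) = 6 \left(N + \left(3 + N\right)^{2}\right) 2 N = 6 \cdot 2 N \left(N + \left(3 + N\right)^{2}\right) = 12 N \left(N + \left(3 + N\right)^{2}\right)$)
$v{\left(-6 \right)} Y{\left(A{\left(-5,3 \right)} \right)} = - 5 \cdot 12 \left(-2 - 5\right) \left(\left(-2 - 5\right) + \left(3 - 7\right)^{2}\right) = - 5 \cdot 12 \left(-7\right) \left(-7 + \left(3 - 7\right)^{2}\right) = - 5 \cdot 12 \left(-7\right) \left(-7 + \left(-4\right)^{2}\right) = - 5 \cdot 12 \left(-7\right) \left(-7 + 16\right) = - 5 \cdot 12 \left(-7\right) 9 = \left(-5\right) \left(-756\right) = 3780$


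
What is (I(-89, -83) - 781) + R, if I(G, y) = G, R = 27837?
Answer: 26967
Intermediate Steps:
(I(-89, -83) - 781) + R = (-89 - 781) + 27837 = -870 + 27837 = 26967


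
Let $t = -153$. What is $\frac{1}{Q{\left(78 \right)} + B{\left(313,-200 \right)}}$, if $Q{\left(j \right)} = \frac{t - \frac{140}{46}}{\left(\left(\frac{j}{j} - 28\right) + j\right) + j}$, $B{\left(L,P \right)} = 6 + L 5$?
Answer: $\frac{2967}{4657568} \approx 0.00063703$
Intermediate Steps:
$B{\left(L,P \right)} = 6 + 5 L$
$Q{\left(j \right)} = - \frac{3589}{23 \left(-27 + 2 j\right)}$ ($Q{\left(j \right)} = \frac{-153 - \frac{140}{46}}{\left(\left(\frac{j}{j} - 28\right) + j\right) + j} = \frac{-153 - \frac{70}{23}}{\left(\left(1 - 28\right) + j\right) + j} = \frac{-153 - \frac{70}{23}}{\left(-27 + j\right) + j} = - \frac{3589}{23 \left(-27 + 2 j\right)}$)
$\frac{1}{Q{\left(78 \right)} + B{\left(313,-200 \right)}} = \frac{1}{- \frac{3589}{-621 + 46 \cdot 78} + \left(6 + 5 \cdot 313\right)} = \frac{1}{- \frac{3589}{-621 + 3588} + \left(6 + 1565\right)} = \frac{1}{- \frac{3589}{2967} + 1571} = \frac{1}{\frac{4657568}{2967}} = \frac{2967}{4657568}$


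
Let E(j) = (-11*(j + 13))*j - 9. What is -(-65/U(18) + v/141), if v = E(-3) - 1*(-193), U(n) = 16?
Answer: 941/2256 ≈ 0.41711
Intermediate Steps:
E(j) = -9 + j*(-143 - 11*j) (E(j) = (-11*(13 + j))*j - 9 = (-143 - 11*j)*j - 9 = j*(-143 - 11*j) - 9 = -9 + j*(-143 - 11*j))
v = 514 (v = (-9 - 143*(-3) - 11*(-3)²) - 1*(-193) = (-9 + 429 - 11*9) + 193 = (-9 + 429 - 99) + 193 = 321 + 193 = 514)
-(-65/U(18) + v/141) = -(-65/16 + 514/141) = -1*(-941/2256) = 941/2256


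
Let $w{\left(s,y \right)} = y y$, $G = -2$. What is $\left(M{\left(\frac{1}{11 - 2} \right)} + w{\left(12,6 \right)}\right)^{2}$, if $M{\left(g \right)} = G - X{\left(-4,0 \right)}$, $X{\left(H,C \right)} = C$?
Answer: $1156$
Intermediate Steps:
$M{\left(g \right)} = -2$ ($M{\left(g \right)} = -2 - 0 = -2 + 0 = -2$)
$w{\left(s,y \right)} = y^{2}$
$\left(M{\left(\frac{1}{11 - 2} \right)} + w{\left(12,6 \right)}\right)^{2} = \left(-2 + 6^{2}\right)^{2} = \left(-2 + 36\right)^{2} = 34^{2} = 1156$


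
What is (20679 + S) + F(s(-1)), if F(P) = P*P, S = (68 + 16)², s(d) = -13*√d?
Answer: 27566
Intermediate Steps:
S = 7056 (S = 84² = 7056)
F(P) = P²
(20679 + S) + F(s(-1)) = (20679 + 7056) + (-13*I)² = 27735 + (-13*I)² = 27735 - 169 = 27566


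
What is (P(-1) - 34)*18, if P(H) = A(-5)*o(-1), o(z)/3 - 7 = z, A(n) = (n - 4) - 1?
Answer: -3852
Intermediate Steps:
A(n) = -5 + n (A(n) = (-4 + n) - 1 = -5 + n)
o(z) = 21 + 3*z
P(H) = -180 (P(H) = (-5 - 5)*(21 + 3*(-1)) = -10*(21 - 3) = -10*18 = -180)
(P(-1) - 34)*18 = (-180 - 34)*18 = -214*18 = -3852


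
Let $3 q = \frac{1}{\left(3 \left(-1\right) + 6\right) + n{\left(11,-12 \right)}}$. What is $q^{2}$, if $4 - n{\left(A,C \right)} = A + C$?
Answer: $\frac{1}{576} \approx 0.0017361$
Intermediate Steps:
$n{\left(A,C \right)} = 4 - A - C$ ($n{\left(A,C \right)} = 4 - \left(A + C\right) = 4 - A - C$)
$q = \frac{1}{24}$ ($q = \frac{1}{3 \left(\left(3 \left(-1\right) + 6\right) - -5\right)} = \frac{1}{3 \left(\left(-3 + 6\right) + \left(4 - 11 + 12\right)\right)} = \frac{1}{3 \left(3 + 5\right)} = \frac{1}{3 \cdot 8} = \frac{1}{3} \cdot \frac{1}{8} = \frac{1}{24} \approx 0.041667$)
$q^{2} = \left(\frac{1}{24}\right)^{2} = \frac{1}{576}$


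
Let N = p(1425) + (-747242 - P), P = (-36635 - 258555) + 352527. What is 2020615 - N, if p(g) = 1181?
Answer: 2824013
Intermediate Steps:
P = 57337 (P = -295190 + 352527 = 57337)
N = -803398 (N = 1181 + (-747242 - 1*57337) = 1181 + (-747242 - 57337) = 1181 - 804579 = -803398)
2020615 - N = 2020615 - 1*(-803398) = 2020615 + 803398 = 2824013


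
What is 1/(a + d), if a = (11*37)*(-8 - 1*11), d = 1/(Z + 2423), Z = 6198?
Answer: -8621/66666192 ≈ -0.00012932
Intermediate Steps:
d = 1/8621 (d = 1/(6198 + 2423) = 1/8621 ≈ 0.00011600)
a = -7733 (a = 407*(-8 - 11) = 407*(-19) = -7733)
1/(a + d) = 1/(-7733 + 1/8621) = 1/(-66666192/8621) = -8621/66666192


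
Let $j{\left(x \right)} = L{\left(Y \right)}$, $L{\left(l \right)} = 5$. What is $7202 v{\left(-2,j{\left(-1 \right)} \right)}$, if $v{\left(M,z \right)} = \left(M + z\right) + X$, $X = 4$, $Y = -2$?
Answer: $50414$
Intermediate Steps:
$j{\left(x \right)} = 5$
$v{\left(M,z \right)} = 4 + M + z$ ($v{\left(M,z \right)} = \left(M + z\right) + 4 = 4 + M + z$)
$7202 v{\left(-2,j{\left(-1 \right)} \right)} = 7202 \left(4 - 2 + 5\right) = 7202 \cdot 7 = 50414$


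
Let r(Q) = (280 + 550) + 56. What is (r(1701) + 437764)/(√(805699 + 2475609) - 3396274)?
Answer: -372443897525/2883668450442 - 219325*√820327/2883668450442 ≈ -0.12923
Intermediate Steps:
r(Q) = 886 (r(Q) = 830 + 56 = 886)
(r(1701) + 437764)/(√(805699 + 2475609) - 3396274) = (886 + 437764)/(√(805699 + 2475609) - 3396274) = 438650/(√3281308 - 3396274) = 438650/(2*√820327 - 3396274) = 438650/(-3396274 + 2*√820327)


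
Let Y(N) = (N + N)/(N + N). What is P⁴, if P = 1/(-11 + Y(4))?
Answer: 1/10000 ≈ 0.00010000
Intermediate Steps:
Y(N) = 1 (Y(N) = (2*N)/((2*N)) = (2*N)*(1/(2*N)) = 1)
P = -⅒ (P = 1/(-11 + 1) = 1/(-10) = -⅒ ≈ -0.10000)
P⁴ = (-⅒)⁴ = 1/10000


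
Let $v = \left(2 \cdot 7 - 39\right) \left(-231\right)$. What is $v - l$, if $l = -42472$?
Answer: $48247$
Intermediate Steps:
$v = 5775$ ($v = \left(14 - 39\right) \left(-231\right) = \left(-25\right) \left(-231\right) = 5775$)
$v - l = 5775 - -42472 = 5775 + 42472 = 48247$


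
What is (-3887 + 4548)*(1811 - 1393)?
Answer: 276298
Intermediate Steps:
(-3887 + 4548)*(1811 - 1393) = 661*418 = 276298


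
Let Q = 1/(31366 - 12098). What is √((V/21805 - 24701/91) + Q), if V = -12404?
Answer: I*√41399810836987998395/390128830 ≈ 16.493*I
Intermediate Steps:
Q = 1/19268 ≈ 5.1900e-5
√((V/21805 - 24701/91) + Q) = √((-12404/21805 - 24701/91) + 1/19268) = √((-12404*1/21805 - 24701*1/91) + 1/19268) = √((-1772/3115 - 24701/91) + 1/19268) = √(-11014981/40495 + 1/19268) = √(-212236613413/780257660) = I*√41399810836987998395/390128830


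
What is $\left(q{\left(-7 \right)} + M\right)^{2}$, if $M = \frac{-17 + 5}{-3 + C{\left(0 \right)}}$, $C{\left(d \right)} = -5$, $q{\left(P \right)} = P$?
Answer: $\frac{121}{4} \approx 30.25$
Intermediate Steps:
$M = \frac{3}{2}$ ($M = \frac{-17 + 5}{-3 - 5} = - \frac{12}{-8} = \left(-12\right) \left(- \frac{1}{8}\right) = \frac{3}{2} \approx 1.5$)
$\left(q{\left(-7 \right)} + M\right)^{2} = \left(-7 + \frac{3}{2}\right)^{2} = \left(- \frac{11}{2}\right)^{2} = \frac{121}{4}$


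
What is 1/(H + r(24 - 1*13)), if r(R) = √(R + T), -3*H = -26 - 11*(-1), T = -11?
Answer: ⅕ ≈ 0.20000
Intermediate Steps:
H = 5 (H = -(-26 - 11*(-1))/3 = -(-26 + 11)/3 = -⅓*(-15) = 5)
r(R) = √(-11 + R) (r(R) = √(R - 11) = √(-11 + R))
1/(H + r(24 - 1*13)) = 1/(5 + √(-11 + (24 - 1*13))) = 1/(5 + √(-11 + (24 - 13))) = 1/(5 + √(-11 + 11)) = 1/(5 + √0) = 1/(5 + 0) = 1/5 = ⅕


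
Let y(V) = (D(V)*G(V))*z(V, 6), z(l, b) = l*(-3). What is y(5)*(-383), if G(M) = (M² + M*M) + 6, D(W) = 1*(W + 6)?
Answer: 3538920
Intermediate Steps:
z(l, b) = -3*l
D(W) = 6 + W (D(W) = 1*(6 + W) = 6 + W)
G(M) = 6 + 2*M² (G(M) = (M² + M²) + 6 = 2*M² + 6 = 6 + 2*M²)
y(V) = -3*V*(6 + V)*(6 + 2*V²) (y(V) = ((6 + V)*(6 + 2*V²))*(-3*V) = -3*V*(6 + V)*(6 + 2*V²))
y(5)*(-383) = -6*5*(3 + 5²)*(6 + 5)*(-383) = -6*5*(3 + 25)*11*(-383) = -6*5*28*11*(-383) = -9240*(-383) = 3538920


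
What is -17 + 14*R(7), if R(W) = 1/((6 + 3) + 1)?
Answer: -78/5 ≈ -15.600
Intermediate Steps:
R(W) = 1/10 (R(W) = 1/(9 + 1) = 1/10)
-17 + 14*R(7) = -17 + 14*(1/10) = -17 + 7/5 = -78/5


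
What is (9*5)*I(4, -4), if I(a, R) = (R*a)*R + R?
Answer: 2700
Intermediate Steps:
I(a, R) = R + a*R² (I(a, R) = a*R² + R = R + a*R²)
(9*5)*I(4, -4) = (9*5)*(-4*(1 - 4*4)) = 45*(-4*(1 - 16)) = 45*(-4*(-15)) = 45*60 = 2700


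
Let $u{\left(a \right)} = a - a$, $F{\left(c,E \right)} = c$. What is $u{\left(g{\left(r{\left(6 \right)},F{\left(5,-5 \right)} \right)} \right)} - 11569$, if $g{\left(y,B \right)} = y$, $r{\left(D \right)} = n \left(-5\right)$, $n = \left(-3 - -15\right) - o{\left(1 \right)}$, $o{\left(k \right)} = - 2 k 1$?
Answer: $-11569$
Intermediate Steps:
$o{\left(k \right)} = - 2 k$
$n = 14$ ($n = \left(-3 - -15\right) - \left(-2\right) 1 = \left(-3 + 15\right) - -2 = 12 + 2 = 14$)
$r{\left(D \right)} = -70$ ($r{\left(D \right)} = 14 \left(-5\right) = -70$)
$u{\left(a \right)} = 0$
$u{\left(g{\left(r{\left(6 \right)},F{\left(5,-5 \right)} \right)} \right)} - 11569 = 0 - 11569 = -11569$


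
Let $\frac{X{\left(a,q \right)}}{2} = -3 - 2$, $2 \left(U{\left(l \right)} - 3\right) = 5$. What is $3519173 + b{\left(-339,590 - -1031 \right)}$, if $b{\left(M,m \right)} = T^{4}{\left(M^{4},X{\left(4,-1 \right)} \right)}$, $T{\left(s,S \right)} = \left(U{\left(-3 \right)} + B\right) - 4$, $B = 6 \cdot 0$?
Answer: $\frac{56306849}{16} \approx 3.5192 \cdot 10^{6}$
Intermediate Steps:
$U{\left(l \right)} = \frac{11}{2}$ ($U{\left(l \right)} = 3 + \frac{1}{2} \cdot 5 = 3 + \frac{5}{2} = \frac{11}{2}$)
$X{\left(a,q \right)} = -10$ ($X{\left(a,q \right)} = 2 \left(-3 - 2\right) = 2 \left(-5\right) = -10$)
$B = 0$
$T{\left(s,S \right)} = \frac{3}{2}$ ($T{\left(s,S \right)} = \left(\frac{11}{2} + 0\right) - 4 = \frac{11}{2} - 4 = \frac{3}{2}$)
$b{\left(M,m \right)} = \frac{81}{16}$ ($b{\left(M,m \right)} = \left(\frac{3}{2}\right)^{4} = \frac{81}{16}$)
$3519173 + b{\left(-339,590 - -1031 \right)} = 3519173 + \frac{81}{16} = \frac{56306849}{16}$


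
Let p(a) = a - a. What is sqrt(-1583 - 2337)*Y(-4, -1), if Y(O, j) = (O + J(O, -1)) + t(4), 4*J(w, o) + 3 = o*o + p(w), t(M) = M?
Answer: -14*I*sqrt(5) ≈ -31.305*I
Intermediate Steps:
p(a) = 0
J(w, o) = -3/4 + o**2/4 (J(w, o) = -3/4 + (o*o + 0)/4 = -3/4 + (o**2 + 0)/4 = -3/4 + o**2/4)
Y(O, j) = 7/2 + O (Y(O, j) = (O + (-3/4 + (1/4)*(-1)**2)) + 4 = (O + (-3/4 + (1/4)*1)) + 4 = (O + (-3/4 + 1/4)) + 4 = (O - 1/2) + 4 = (-1/2 + O) + 4 = 7/2 + O)
sqrt(-1583 - 2337)*Y(-4, -1) = sqrt(-1583 - 2337)*(7/2 - 4) = sqrt(-3920)*(-1/2) = (28*I*sqrt(5))*(-1/2) = -14*I*sqrt(5)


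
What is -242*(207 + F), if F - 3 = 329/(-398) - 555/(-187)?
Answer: -173677097/3383 ≈ -51338.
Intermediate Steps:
F = 382645/74426 (F = 3 + (329/(-398) - 555/(-187)) = 3 + (329*(-1/398) - 555*(-1/187)) = 3 + (-329/398 + 555/187) = 3 + 159367/74426 = 382645/74426 ≈ 5.1413)
-242*(207 + F) = -242*(207 + 382645/74426) = -242*15788827/74426 = -173677097/3383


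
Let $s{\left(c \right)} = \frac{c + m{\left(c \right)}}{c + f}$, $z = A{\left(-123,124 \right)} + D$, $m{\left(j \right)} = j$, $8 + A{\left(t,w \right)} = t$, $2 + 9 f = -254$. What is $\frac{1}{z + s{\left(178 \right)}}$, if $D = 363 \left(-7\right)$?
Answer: $- \frac{673}{1796654} \approx -0.00037459$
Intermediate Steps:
$f = - \frac{256}{9}$ ($f = - \frac{2}{9} + \frac{1}{9} \left(-254\right) = - \frac{2}{9} - \frac{254}{9} = - \frac{256}{9} \approx -28.444$)
$D = -2541$
$A{\left(t,w \right)} = -8 + t$
$z = -2672$ ($z = \left(-8 - 123\right) - 2541 = -131 - 2541 = -2672$)
$s{\left(c \right)} = \frac{2 c}{- \frac{256}{9} + c}$ ($s{\left(c \right)} = \frac{c + c}{c - \frac{256}{9}} = \frac{2 c}{- \frac{256}{9} + c}$)
$\frac{1}{z + s{\left(178 \right)}} = \frac{1}{-2672 + 18 \cdot 178 \frac{1}{-256 + 9 \cdot 178}} = \frac{1}{-2672 + 18 \cdot 178 \frac{1}{-256 + 1602}} = \frac{1}{-2672 + 18 \cdot 178 \cdot \frac{1}{1346}} = \frac{1}{-2672 + \frac{1602}{673}} = \frac{1}{- \frac{1796654}{673}} = - \frac{673}{1796654}$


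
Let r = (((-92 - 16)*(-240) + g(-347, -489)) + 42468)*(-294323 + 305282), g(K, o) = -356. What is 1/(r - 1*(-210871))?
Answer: 1/745773559 ≈ 1.3409e-9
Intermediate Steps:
r = 745562688 (r = (((-92 - 16)*(-240) - 356) + 42468)*(-294323 + 305282) = ((-108*(-240) - 356) + 42468)*10959 = ((25920 - 356) + 42468)*10959 = (25564 + 42468)*10959 = 68032*10959 = 745562688)
1/(r - 1*(-210871)) = 1/(745562688 - 1*(-210871)) = 1/(745562688 + 210871) = 1/745773559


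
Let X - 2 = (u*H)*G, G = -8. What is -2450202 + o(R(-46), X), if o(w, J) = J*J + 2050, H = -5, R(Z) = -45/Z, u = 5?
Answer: -2407348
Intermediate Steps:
X = 202 (X = 2 + (5*(-5))*(-8) = 2 - 25*(-8) = 2 + 200 = 202)
o(w, J) = 2050 + J² (o(w, J) = J² + 2050 = 2050 + J²)
-2450202 + o(R(-46), X) = -2450202 + (2050 + 202²) = -2450202 + (2050 + 40804) = -2450202 + 42854 = -2407348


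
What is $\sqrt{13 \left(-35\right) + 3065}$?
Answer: $3 \sqrt{290} \approx 51.088$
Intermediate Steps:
$\sqrt{13 \left(-35\right) + 3065} = \sqrt{-455 + 3065} = \sqrt{2610} = 3 \sqrt{290}$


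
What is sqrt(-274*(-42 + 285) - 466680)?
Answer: I*sqrt(533262) ≈ 730.25*I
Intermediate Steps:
sqrt(-274*(-42 + 285) - 466680) = sqrt(-274*243 - 466680) = sqrt(-66582 - 466680) = sqrt(-533262) = I*sqrt(533262)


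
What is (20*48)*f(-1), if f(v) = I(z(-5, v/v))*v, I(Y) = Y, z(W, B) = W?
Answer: 4800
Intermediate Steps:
f(v) = -5*v
(20*48)*f(-1) = (20*48)*(-5*(-1)) = 960*5 = 4800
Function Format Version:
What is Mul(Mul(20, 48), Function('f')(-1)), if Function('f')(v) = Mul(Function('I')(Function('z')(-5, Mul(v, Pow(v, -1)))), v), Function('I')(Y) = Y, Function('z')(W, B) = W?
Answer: 4800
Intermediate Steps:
Function('f')(v) = Mul(-5, v)
Mul(Mul(20, 48), Function('f')(-1)) = Mul(Mul(20, 48), Mul(-5, -1)) = Mul(960, 5) = 4800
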